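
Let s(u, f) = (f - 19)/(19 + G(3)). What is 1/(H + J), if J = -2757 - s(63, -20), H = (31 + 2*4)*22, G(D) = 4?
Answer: -23/43638 ≈ -0.00052706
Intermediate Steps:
s(u, f) = -19/23 + f/23 (s(u, f) = (f - 19)/(19 + 4) = (-19 + f)/23 = (-19 + f)*(1/23) = -19/23 + f/23)
H = 858 (H = (31 + 8)*22 = 39*22 = 858)
J = -63372/23 (J = -2757 - (-19/23 + (1/23)*(-20)) = -2757 - (-19/23 - 20/23) = -2757 - 1*(-39/23) = -2757 + 39/23 = -63372/23 ≈ -2755.3)
1/(H + J) = 1/(858 - 63372/23) = 1/(-43638/23) = -23/43638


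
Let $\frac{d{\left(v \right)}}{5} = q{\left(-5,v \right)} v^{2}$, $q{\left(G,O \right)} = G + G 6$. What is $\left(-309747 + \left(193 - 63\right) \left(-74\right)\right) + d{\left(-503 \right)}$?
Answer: $-44595942$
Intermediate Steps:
$q{\left(G,O \right)} = 7 G$ ($q{\left(G,O \right)} = G + 6 G = 7 G$)
$d{\left(v \right)} = - 175 v^{2}$ ($d{\left(v \right)} = 5 \cdot 7 \left(-5\right) v^{2} = 5 \left(- 35 v^{2}\right) = - 175 v^{2}$)
$\left(-309747 + \left(193 - 63\right) \left(-74\right)\right) + d{\left(-503 \right)} = \left(-309747 + \left(193 - 63\right) \left(-74\right)\right) - 175 \left(-503\right)^{2} = \left(-309747 + 130 \left(-74\right)\right) - 44276575 = \left(-309747 - 9620\right) - 44276575 = -319367 - 44276575 = -44595942$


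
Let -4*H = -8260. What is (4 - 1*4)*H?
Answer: 0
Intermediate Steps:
H = 2065 (H = -1/4*(-8260) = 2065)
(4 - 1*4)*H = (4 - 1*4)*2065 = (4 - 4)*2065 = 0*2065 = 0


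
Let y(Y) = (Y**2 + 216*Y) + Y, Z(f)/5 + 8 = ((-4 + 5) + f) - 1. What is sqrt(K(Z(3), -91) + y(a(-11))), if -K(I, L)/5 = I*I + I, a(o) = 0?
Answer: 10*I*sqrt(30) ≈ 54.772*I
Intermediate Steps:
Z(f) = -40 + 5*f (Z(f) = -40 + 5*(((-4 + 5) + f) - 1) = -40 + 5*((1 + f) - 1) = -40 + 5*f)
K(I, L) = -5*I - 5*I**2 (K(I, L) = -5*(I*I + I) = -5*(I**2 + I) = -5*(I + I**2) = -5*I - 5*I**2)
y(Y) = Y**2 + 217*Y
sqrt(K(Z(3), -91) + y(a(-11))) = sqrt(-5*(-40 + 5*3)*(1 + (-40 + 5*3)) + 0*(217 + 0)) = sqrt(-5*(-40 + 15)*(1 + (-40 + 15)) + 0*217) = sqrt(-5*(-25)*(1 - 25) + 0) = sqrt(-5*(-25)*(-24) + 0) = sqrt(-3000 + 0) = sqrt(-3000) = 10*I*sqrt(30)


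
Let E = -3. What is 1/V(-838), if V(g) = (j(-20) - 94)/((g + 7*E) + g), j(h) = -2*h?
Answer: 1697/54 ≈ 31.426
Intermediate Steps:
V(g) = -54/(-21 + 2*g) (V(g) = (-2*(-20) - 94)/((g + 7*(-3)) + g) = (40 - 94)/((g - 21) + g) = -54/((-21 + g) + g) = -54/(-21 + 2*g))
1/V(-838) = 1/(-54/(-21 + 2*(-838))) = 1/(-54/(-21 - 1676)) = 1/(-54/(-1697)) = 1/(-54*(-1/1697)) = 1/(54/1697) = 1697/54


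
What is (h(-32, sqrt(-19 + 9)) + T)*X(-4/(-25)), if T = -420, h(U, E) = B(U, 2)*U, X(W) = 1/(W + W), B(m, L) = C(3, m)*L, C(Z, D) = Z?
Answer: -3825/2 ≈ -1912.5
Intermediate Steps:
B(m, L) = 3*L
X(W) = 1/(2*W)
h(U, E) = 6*U (h(U, E) = (3*2)*U = 6*U)
(h(-32, sqrt(-19 + 9)) + T)*X(-4/(-25)) = (6*(-32) - 420)*(1/(2*((-4/(-25))))) = (-192 - 420)*(1/(2*((-4*(-1/25))))) = -306/4/25 = -306*25/4 = -612*25/8 = -3825/2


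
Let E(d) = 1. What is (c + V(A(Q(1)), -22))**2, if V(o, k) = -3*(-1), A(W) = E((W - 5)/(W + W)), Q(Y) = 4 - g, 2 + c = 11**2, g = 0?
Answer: 14884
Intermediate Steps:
c = 119 (c = -2 + 11**2 = -2 + 121 = 119)
Q(Y) = 4 (Q(Y) = 4 - 1*0 = 4 + 0 = 4)
A(W) = 1
V(o, k) = 3
(c + V(A(Q(1)), -22))**2 = (119 + 3)**2 = 122**2 = 14884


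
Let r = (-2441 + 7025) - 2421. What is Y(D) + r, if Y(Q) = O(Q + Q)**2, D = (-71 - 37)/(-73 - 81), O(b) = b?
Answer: 12836091/5929 ≈ 2165.0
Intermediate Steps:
D = 54/77 (D = -108/(-154) = -108*(-1/154) = 54/77 ≈ 0.70130)
r = 2163 (r = 4584 - 2421 = 2163)
Y(Q) = 4*Q**2 (Y(Q) = (Q + Q)**2 = (2*Q)**2 = 4*Q**2)
Y(D) + r = 4*(54/77)**2 + 2163 = 4*(2916/5929) + 2163 = 11664/5929 + 2163 = 12836091/5929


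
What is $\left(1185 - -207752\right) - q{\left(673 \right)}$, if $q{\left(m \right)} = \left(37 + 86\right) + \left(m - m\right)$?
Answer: $208814$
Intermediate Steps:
$q{\left(m \right)} = 123$ ($q{\left(m \right)} = 123 + 0 = 123$)
$\left(1185 - -207752\right) - q{\left(673 \right)} = \left(1185 - -207752\right) - 123 = \left(1185 + 207752\right) - 123 = 208937 - 123 = 208814$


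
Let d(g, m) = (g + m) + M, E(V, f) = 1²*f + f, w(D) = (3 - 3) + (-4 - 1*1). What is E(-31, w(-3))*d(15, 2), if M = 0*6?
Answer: -170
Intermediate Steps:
M = 0
w(D) = -5 (w(D) = 0 + (-4 - 1) = 0 - 5 = -5)
E(V, f) = 2*f (E(V, f) = 1*f + f = f + f = 2*f)
d(g, m) = g + m (d(g, m) = (g + m) + 0 = g + m)
E(-31, w(-3))*d(15, 2) = (2*(-5))*(15 + 2) = -10*17 = -170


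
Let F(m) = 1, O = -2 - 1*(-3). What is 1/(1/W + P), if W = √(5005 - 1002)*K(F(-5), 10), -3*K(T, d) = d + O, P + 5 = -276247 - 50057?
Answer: -158052006167/51573792080347594 + 33*√4003/51573792080347594 ≈ -3.0646e-6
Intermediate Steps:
O = 1 (O = -2 + 3 = 1)
P = -326309 (P = -5 + (-276247 - 50057) = -5 - 326304 = -326309)
K(T, d) = -⅓ - d/3 (K(T, d) = -(d + 1)/3 = -(1 + d)/3 = -⅓ - d/3)
W = -11*√4003/3 (W = √(5005 - 1002)*(-⅓ - ⅓*10) = √4003*(-⅓ - 10/3) = √4003*(-11/3) = -11*√4003/3 ≈ -231.99)
1/(1/W + P) = 1/(1/(-11*√4003/3) - 326309) = 1/(-3*√4003/44033 - 326309) = 1/(-326309 - 3*√4003/44033)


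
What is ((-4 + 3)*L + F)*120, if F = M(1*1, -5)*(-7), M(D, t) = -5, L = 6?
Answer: 3480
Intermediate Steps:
F = 35 (F = -5*(-7) = 35)
((-4 + 3)*L + F)*120 = ((-4 + 3)*6 + 35)*120 = (-1*6 + 35)*120 = (-6 + 35)*120 = 29*120 = 3480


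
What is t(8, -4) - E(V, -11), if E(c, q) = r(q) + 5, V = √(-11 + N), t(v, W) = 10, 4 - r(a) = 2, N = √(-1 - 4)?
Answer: 3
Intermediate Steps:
N = I*√5 (N = √(-5) = I*√5 ≈ 2.2361*I)
r(a) = 2 (r(a) = 4 - 1*2 = 4 - 2 = 2)
V = √(-11 + I*√5) ≈ 0.33539 + 3.3335*I
E(c, q) = 7 (E(c, q) = 2 + 5 = 7)
t(8, -4) - E(V, -11) = 10 - 1*7 = 10 - 7 = 3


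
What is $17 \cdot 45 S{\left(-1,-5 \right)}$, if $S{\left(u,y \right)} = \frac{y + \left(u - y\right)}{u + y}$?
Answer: $\frac{255}{2} \approx 127.5$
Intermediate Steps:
$S{\left(u,y \right)} = \frac{u}{u + y}$
$17 \cdot 45 S{\left(-1,-5 \right)} = 17 \cdot 45 \left(- \frac{1}{-1 - 5}\right) = 765 \left(- \frac{1}{-6}\right) = 765 \left(\left(-1\right) \left(- \frac{1}{6}\right)\right) = 765 \cdot \frac{1}{6} = \frac{255}{2}$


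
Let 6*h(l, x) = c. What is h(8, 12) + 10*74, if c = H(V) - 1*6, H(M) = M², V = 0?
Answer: 739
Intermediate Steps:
c = -6 (c = 0² - 1*6 = 0 - 6 = -6)
h(l, x) = -1 (h(l, x) = (⅙)*(-6) = -1)
h(8, 12) + 10*74 = -1 + 10*74 = -1 + 740 = 739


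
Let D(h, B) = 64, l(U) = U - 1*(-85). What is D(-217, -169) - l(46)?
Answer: -67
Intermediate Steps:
l(U) = 85 + U (l(U) = U + 85 = 85 + U)
D(-217, -169) - l(46) = 64 - (85 + 46) = 64 - 1*131 = 64 - 131 = -67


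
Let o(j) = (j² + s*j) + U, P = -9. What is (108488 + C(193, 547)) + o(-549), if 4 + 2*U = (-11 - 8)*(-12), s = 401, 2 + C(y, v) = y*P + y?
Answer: 188306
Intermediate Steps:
C(y, v) = -2 - 8*y (C(y, v) = -2 + (y*(-9) + y) = -2 + (-9*y + y) = -2 - 8*y)
U = 112 (U = -2 + ((-11 - 8)*(-12))/2 = -2 + (-19*(-12))/2 = -2 + (½)*228 = -2 + 114 = 112)
o(j) = 112 + j² + 401*j (o(j) = (j² + 401*j) + 112 = 112 + j² + 401*j)
(108488 + C(193, 547)) + o(-549) = (108488 + (-2 - 8*193)) + (112 + (-549)² + 401*(-549)) = (108488 + (-2 - 1544)) + (112 + 301401 - 220149) = (108488 - 1546) + 81364 = 106942 + 81364 = 188306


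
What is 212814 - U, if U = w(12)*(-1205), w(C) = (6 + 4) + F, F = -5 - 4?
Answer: 214019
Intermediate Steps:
F = -9
w(C) = 1 (w(C) = (6 + 4) - 9 = 10 - 9 = 1)
U = -1205 (U = 1*(-1205) = -1205)
212814 - U = 212814 - 1*(-1205) = 212814 + 1205 = 214019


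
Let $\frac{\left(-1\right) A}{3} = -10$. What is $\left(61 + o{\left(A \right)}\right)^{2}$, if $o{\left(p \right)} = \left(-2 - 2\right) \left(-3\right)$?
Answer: $5329$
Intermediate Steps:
$A = 30$ ($A = \left(-3\right) \left(-10\right) = 30$)
$o{\left(p \right)} = 12$ ($o{\left(p \right)} = \left(-4\right) \left(-3\right) = 12$)
$\left(61 + o{\left(A \right)}\right)^{2} = \left(61 + 12\right)^{2} = 73^{2} = 5329$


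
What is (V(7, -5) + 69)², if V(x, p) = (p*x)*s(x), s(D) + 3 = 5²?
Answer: 491401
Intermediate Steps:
s(D) = 22 (s(D) = -3 + 5² = -3 + 25 = 22)
V(x, p) = 22*p*x (V(x, p) = (p*x)*22 = 22*p*x)
(V(7, -5) + 69)² = (22*(-5)*7 + 69)² = (-770 + 69)² = (-701)² = 491401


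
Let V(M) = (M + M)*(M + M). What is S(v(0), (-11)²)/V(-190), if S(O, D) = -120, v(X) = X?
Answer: -3/3610 ≈ -0.00083102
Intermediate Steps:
V(M) = 4*M² (V(M) = (2*M)*(2*M) = 4*M²)
S(v(0), (-11)²)/V(-190) = -120/(4*(-190)²) = -120/(4*36100) = -120/144400 = -120*1/144400 = -3/3610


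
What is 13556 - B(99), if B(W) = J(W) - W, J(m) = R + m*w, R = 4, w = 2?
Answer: 13453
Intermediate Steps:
J(m) = 4 + 2*m (J(m) = 4 + m*2 = 4 + 2*m)
B(W) = 4 + W (B(W) = (4 + 2*W) - W = 4 + W)
13556 - B(99) = 13556 - (4 + 99) = 13556 - 1*103 = 13556 - 103 = 13453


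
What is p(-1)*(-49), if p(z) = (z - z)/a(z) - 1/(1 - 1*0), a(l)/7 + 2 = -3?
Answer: 49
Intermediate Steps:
a(l) = -35 (a(l) = -14 + 7*(-3) = -14 - 21 = -35)
p(z) = -1 (p(z) = (z - z)/(-35) - 1/(1 - 1*0) = 0*(-1/35) - 1/(1 + 0) = 0 - 1/1 = 0 - 1*1 = 0 - 1 = -1)
p(-1)*(-49) = -1*(-49) = 49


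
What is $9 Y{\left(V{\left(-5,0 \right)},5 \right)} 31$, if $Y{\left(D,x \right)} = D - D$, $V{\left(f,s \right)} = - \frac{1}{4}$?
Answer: $0$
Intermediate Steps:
$V{\left(f,s \right)} = - \frac{1}{4}$ ($V{\left(f,s \right)} = \left(-1\right) \frac{1}{4} = - \frac{1}{4}$)
$Y{\left(D,x \right)} = 0$
$9 Y{\left(V{\left(-5,0 \right)},5 \right)} 31 = 9 \cdot 0 \cdot 31 = 0 \cdot 31 = 0$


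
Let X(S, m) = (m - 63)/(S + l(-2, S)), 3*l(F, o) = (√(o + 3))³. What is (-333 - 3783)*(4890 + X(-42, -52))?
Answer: 20580*(-12714*√39 + 41099*I)/(-42*I + 13*√39) ≈ -2.013e+7 + 4599.4*I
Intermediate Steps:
l(F, o) = (3 + o)^(3/2)/3 (l(F, o) = (√(o + 3))³/3 = (√(3 + o))³/3 = (3 + o)^(3/2)/3)
X(S, m) = (-63 + m)/(S + (3 + S)^(3/2)/3) (X(S, m) = (m - 63)/(S + (3 + S)^(3/2)/3) = (-63 + m)/(S + (3 + S)^(3/2)/3))
(-333 - 3783)*(4890 + X(-42, -52)) = (-333 - 3783)*(4890 + 3*(-63 - 52)/((3 - 42)^(3/2) + 3*(-42))) = -4116*(4890 + 3*(-115)/((-39)^(3/2) - 126)) = -4116*(4890 + 3*(-115)/(-39*I*√39 - 126)) = -4116*(4890 + 3*(-115)/(-126 - 39*I*√39)) = -4116*(4890 - 345/(-126 - 39*I*√39)) = -20127240 + 1420020/(-126 - 39*I*√39)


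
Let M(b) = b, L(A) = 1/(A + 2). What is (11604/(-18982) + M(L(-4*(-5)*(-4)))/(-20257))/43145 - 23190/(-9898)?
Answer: 7502056041022719601/3202061223020098530 ≈ 2.3429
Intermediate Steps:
L(A) = 1/(2 + A)
(11604/(-18982) + M(L(-4*(-5)*(-4)))/(-20257))/43145 - 23190/(-9898) = (11604/(-18982) + 1/((2 - 4*(-5)*(-4))*(-20257)))/43145 - 23190/(-9898) = (11604*(-1/18982) - 1/20257/(2 + 20*(-4)))*(1/43145) - 23190*(-1/9898) = (-5802/9491 - 1/20257/(2 - 80))*(1/43145) + 11595/4949 = (-5802/9491 - 1/20257/(-78))*(1/43145) + 11595/4949 = (-5802/9491 - 1/78*(-1/20257))*(1/43145) + 11595/4949 = (-5802/9491 + 1/1580046)*(1/43145) + 11595/4949 = -9167417401/14996216586*1/43145 + 11595/4949 = -9167417401/647011764602970 + 11595/4949 = 7502056041022719601/3202061223020098530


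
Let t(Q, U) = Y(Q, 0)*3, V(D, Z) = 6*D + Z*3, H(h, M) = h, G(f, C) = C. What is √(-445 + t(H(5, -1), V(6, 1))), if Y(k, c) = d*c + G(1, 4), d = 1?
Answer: I*√433 ≈ 20.809*I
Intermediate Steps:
V(D, Z) = 3*Z + 6*D (V(D, Z) = 6*D + 3*Z = 3*Z + 6*D)
Y(k, c) = 4 + c (Y(k, c) = 1*c + 4 = c + 4 = 4 + c)
t(Q, U) = 12 (t(Q, U) = (4 + 0)*3 = 4*3 = 12)
√(-445 + t(H(5, -1), V(6, 1))) = √(-445 + 12) = √(-433) = I*√433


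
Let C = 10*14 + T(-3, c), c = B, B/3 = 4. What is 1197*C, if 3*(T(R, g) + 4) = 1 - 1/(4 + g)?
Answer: 2610657/16 ≈ 1.6317e+5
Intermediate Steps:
B = 12 (B = 3*4 = 12)
c = 12
T(R, g) = -11/3 - 1/(3*(4 + g)) (T(R, g) = -4 + (1 - 1/(4 + g))/3 = -4 + (⅓ - 1/(3*(4 + g))) = -11/3 - 1/(3*(4 + g)))
C = 2181/16 (C = 10*14 + (-45 - 11*12)/(3*(4 + 12)) = 140 + (⅓)*(-45 - 132)/16 = 140 + (⅓)*(1/16)*(-177) = 140 - 59/16 = 2181/16 ≈ 136.31)
1197*C = 1197*(2181/16) = 2610657/16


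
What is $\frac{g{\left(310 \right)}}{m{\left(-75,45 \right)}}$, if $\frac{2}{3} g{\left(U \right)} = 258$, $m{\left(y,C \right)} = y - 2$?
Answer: $- \frac{387}{77} \approx -5.026$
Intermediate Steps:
$m{\left(y,C \right)} = -2 + y$
$g{\left(U \right)} = 387$ ($g{\left(U \right)} = \frac{3}{2} \cdot 258 = 387$)
$\frac{g{\left(310 \right)}}{m{\left(-75,45 \right)}} = \frac{387}{-2 - 75} = \frac{387}{-77} = 387 \left(- \frac{1}{77}\right) = - \frac{387}{77}$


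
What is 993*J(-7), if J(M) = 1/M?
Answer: -993/7 ≈ -141.86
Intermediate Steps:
993*J(-7) = 993/(-7) = 993*(-⅐) = -993/7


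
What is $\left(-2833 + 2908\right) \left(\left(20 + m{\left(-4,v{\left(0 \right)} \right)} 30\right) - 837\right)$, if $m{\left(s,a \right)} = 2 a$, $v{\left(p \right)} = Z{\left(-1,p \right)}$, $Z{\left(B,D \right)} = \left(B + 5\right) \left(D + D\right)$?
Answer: $-61275$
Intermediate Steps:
$Z{\left(B,D \right)} = 2 D \left(5 + B\right)$ ($Z{\left(B,D \right)} = \left(5 + B\right) 2 D = 2 D \left(5 + B\right)$)
$v{\left(p \right)} = 8 p$ ($v{\left(p \right)} = 2 p \left(5 - 1\right) = 2 p 4 = 8 p$)
$\left(-2833 + 2908\right) \left(\left(20 + m{\left(-4,v{\left(0 \right)} \right)} 30\right) - 837\right) = \left(-2833 + 2908\right) \left(\left(20 + 2 \cdot 8 \cdot 0 \cdot 30\right) - 837\right) = 75 \left(\left(20 + 2 \cdot 0 \cdot 30\right) - 837\right) = 75 \left(\left(20 + 0 \cdot 30\right) - 837\right) = 75 \left(\left(20 + 0\right) - 837\right) = 75 \left(20 - 837\right) = 75 \left(-817\right) = -61275$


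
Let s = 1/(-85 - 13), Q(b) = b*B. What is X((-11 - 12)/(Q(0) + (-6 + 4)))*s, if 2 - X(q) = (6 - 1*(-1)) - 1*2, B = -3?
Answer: 3/98 ≈ 0.030612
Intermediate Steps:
Q(b) = -3*b (Q(b) = b*(-3) = -3*b)
s = -1/98 (s = 1/(-98) = -1/98 ≈ -0.010204)
X(q) = -3 (X(q) = 2 - ((6 - 1*(-1)) - 1*2) = 2 - ((6 + 1) - 2) = 2 - (7 - 2) = 2 - 1*5 = 2 - 5 = -3)
X((-11 - 12)/(Q(0) + (-6 + 4)))*s = -3*(-1/98) = 3/98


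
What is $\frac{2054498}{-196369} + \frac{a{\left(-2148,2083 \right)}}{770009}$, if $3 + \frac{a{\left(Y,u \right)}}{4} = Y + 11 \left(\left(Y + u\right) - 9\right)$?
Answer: $- \frac{1584310886822}{151205897321} \approx -10.478$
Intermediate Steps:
$a{\left(Y,u \right)} = -408 + 44 u + 48 Y$ ($a{\left(Y,u \right)} = -12 + 4 \left(Y + 11 \left(\left(Y + u\right) - 9\right)\right) = -12 + 4 \left(Y + 11 \left(-9 + Y + u\right)\right) = -12 + 4 \left(Y + \left(-99 + 11 Y + 11 u\right)\right) = -12 + 4 \left(-99 + 11 u + 12 Y\right) = -12 + \left(-396 + 44 u + 48 Y\right) = -408 + 44 u + 48 Y$)
$\frac{2054498}{-196369} + \frac{a{\left(-2148,2083 \right)}}{770009} = \frac{2054498}{-196369} + \frac{-408 + 44 \cdot 2083 + 48 \left(-2148\right)}{770009} = 2054498 \left(- \frac{1}{196369}\right) + \left(-408 + 91652 - 103104\right) \frac{1}{770009} = - \frac{2054498}{196369} - \frac{11860}{770009} = - \frac{1584310886822}{151205897321}$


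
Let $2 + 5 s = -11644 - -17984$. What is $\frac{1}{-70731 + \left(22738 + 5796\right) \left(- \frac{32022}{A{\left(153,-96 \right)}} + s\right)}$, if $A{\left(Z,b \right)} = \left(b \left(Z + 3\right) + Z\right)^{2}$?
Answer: $\frac{40689135}{1468835588692579} \approx 2.7702 \cdot 10^{-8}$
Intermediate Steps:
$s = \frac{6338}{5}$ ($s = - \frac{2}{5} + \frac{-11644 - -17984}{5} = - \frac{2}{5} + \frac{-11644 + 17984}{5} = - \frac{2}{5} + \frac{1}{5} \cdot 6340 = - \frac{2}{5} + 1268 = \frac{6338}{5} \approx 1267.6$)
$A{\left(Z,b \right)} = \left(Z + b \left(3 + Z\right)\right)^{2}$ ($A{\left(Z,b \right)} = \left(b \left(3 + Z\right) + Z\right)^{2} = \left(Z + b \left(3 + Z\right)\right)^{2}$)
$\frac{1}{-70731 + \left(22738 + 5796\right) \left(- \frac{32022}{A{\left(153,-96 \right)}} + s\right)} = \frac{1}{-70731 + \left(22738 + 5796\right) \left(- \frac{32022}{\left(153 + 3 \left(-96\right) + 153 \left(-96\right)\right)^{2}} + \frac{6338}{5}\right)} = \frac{1}{-70731 + 28534 \left(- \frac{32022}{\left(153 - 288 - 14688\right)^{2}} + \frac{6338}{5}\right)} = \frac{1}{-70731 + 28534 \left(- \frac{32022}{\left(-14823\right)^{2}} + \frac{6338}{5}\right)} = \frac{1}{-70731 + 28534 \left(- \frac{32022}{219721329} + \frac{6338}{5}\right)} = \frac{1}{-70731 + 28534 \left(\left(-32022\right) \frac{1}{219721329} + \frac{6338}{5}\right)} = \frac{1}{-70731 + 28534 \left(- \frac{1186}{8137827} + \frac{6338}{5}\right)} = \frac{1}{-70731 + 28534 \cdot \frac{51577541596}{40689135}} = \frac{1}{-70731 + \frac{1471713571900264}{40689135}} = \frac{1}{\frac{1468835588692579}{40689135}} = \frac{40689135}{1468835588692579}$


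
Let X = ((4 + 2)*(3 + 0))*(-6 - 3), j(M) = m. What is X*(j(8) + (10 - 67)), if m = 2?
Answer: 8910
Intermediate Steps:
j(M) = 2
X = -162 (X = (6*3)*(-9) = 18*(-9) = -162)
X*(j(8) + (10 - 67)) = -162*(2 + (10 - 67)) = -162*(2 - 57) = -162*(-55) = 8910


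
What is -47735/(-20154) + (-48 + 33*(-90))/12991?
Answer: 559300613/261820614 ≈ 2.1362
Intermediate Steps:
-47735/(-20154) + (-48 + 33*(-90))/12991 = -47735*(-1/20154) + (-48 - 2970)*(1/12991) = 47735/20154 - 3018*1/12991 = 47735/20154 - 3018/12991 = 559300613/261820614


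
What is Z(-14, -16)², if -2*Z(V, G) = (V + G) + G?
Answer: 529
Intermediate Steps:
Z(V, G) = -G - V/2 (Z(V, G) = -((V + G) + G)/2 = -((G + V) + G)/2 = -(V + 2*G)/2 = -G - V/2)
Z(-14, -16)² = (-1*(-16) - ½*(-14))² = (16 + 7)² = 23² = 529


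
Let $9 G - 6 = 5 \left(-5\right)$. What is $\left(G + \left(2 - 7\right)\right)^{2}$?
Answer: $\frac{4096}{81} \approx 50.568$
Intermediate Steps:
$G = - \frac{19}{9}$ ($G = \frac{2}{3} + \frac{5 \left(-5\right)}{9} = \frac{2}{3} + \frac{1}{9} \left(-25\right) = \frac{2}{3} - \frac{25}{9} = - \frac{19}{9} \approx -2.1111$)
$\left(G + \left(2 - 7\right)\right)^{2} = \left(- \frac{19}{9} + \left(2 - 7\right)\right)^{2} = \left(- \frac{19}{9} - 5\right)^{2} = \left(- \frac{64}{9}\right)^{2} = \frac{4096}{81}$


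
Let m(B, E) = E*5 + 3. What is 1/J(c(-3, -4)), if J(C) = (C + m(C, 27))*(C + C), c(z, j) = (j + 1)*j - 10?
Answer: 1/560 ≈ 0.0017857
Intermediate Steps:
m(B, E) = 3 + 5*E (m(B, E) = 5*E + 3 = 3 + 5*E)
c(z, j) = -10 + j*(1 + j) (c(z, j) = (1 + j)*j - 10 = j*(1 + j) - 10 = -10 + j*(1 + j))
J(C) = 2*C*(138 + C) (J(C) = (C + (3 + 5*27))*(C + C) = (C + (3 + 135))*(2*C) = (C + 138)*(2*C) = (138 + C)*(2*C) = 2*C*(138 + C))
1/J(c(-3, -4)) = 1/(2*(-10 - 4 + (-4)²)*(138 + (-10 - 4 + (-4)²))) = 1/(2*(-10 - 4 + 16)*(138 + (-10 - 4 + 16))) = 1/(2*2*(138 + 2)) = 1/(2*2*140) = 1/560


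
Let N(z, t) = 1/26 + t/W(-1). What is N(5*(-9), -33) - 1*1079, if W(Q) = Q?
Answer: -27195/26 ≈ -1046.0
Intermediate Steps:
N(z, t) = 1/26 - t (N(z, t) = 1/26 + t/(-1) = 1*(1/26) + t*(-1) = 1/26 - t)
N(5*(-9), -33) - 1*1079 = (1/26 - 1*(-33)) - 1*1079 = (1/26 + 33) - 1079 = 859/26 - 1079 = -27195/26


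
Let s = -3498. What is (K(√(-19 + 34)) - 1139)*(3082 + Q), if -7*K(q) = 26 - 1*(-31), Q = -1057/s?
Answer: -3935390945/1113 ≈ -3.5358e+6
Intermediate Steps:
Q = 1057/3498 (Q = -1057/(-3498) = -1057*(-1/3498) = 1057/3498 ≈ 0.30217)
K(q) = -57/7 (K(q) = -(26 - 1*(-31))/7 = -(26 + 31)/7 = -⅐*57 = -57/7)
(K(√(-19 + 34)) - 1139)*(3082 + Q) = (-57/7 - 1139)*(3082 + 1057/3498) = -8030/7*10781893/3498 = -3935390945/1113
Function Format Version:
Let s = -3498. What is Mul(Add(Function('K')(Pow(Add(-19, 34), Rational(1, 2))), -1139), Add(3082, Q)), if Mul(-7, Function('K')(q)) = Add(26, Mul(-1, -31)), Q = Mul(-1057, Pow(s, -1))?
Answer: Rational(-3935390945, 1113) ≈ -3.5358e+6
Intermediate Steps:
Q = Rational(1057, 3498) (Q = Mul(-1057, Pow(-3498, -1)) = Mul(-1057, Rational(-1, 3498)) = Rational(1057, 3498) ≈ 0.30217)
Function('K')(q) = Rational(-57, 7) (Function('K')(q) = Mul(Rational(-1, 7), Add(26, Mul(-1, -31))) = Mul(Rational(-1, 7), Add(26, 31)) = Mul(Rational(-1, 7), 57) = Rational(-57, 7))
Mul(Add(Function('K')(Pow(Add(-19, 34), Rational(1, 2))), -1139), Add(3082, Q)) = Mul(Add(Rational(-57, 7), -1139), Add(3082, Rational(1057, 3498))) = Mul(Rational(-8030, 7), Rational(10781893, 3498)) = Rational(-3935390945, 1113)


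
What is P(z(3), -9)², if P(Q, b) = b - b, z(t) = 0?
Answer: 0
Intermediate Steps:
P(Q, b) = 0
P(z(3), -9)² = 0² = 0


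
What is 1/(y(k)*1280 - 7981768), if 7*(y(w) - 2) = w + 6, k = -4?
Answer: -7/55851896 ≈ -1.2533e-7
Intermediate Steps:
y(w) = 20/7 + w/7 (y(w) = 2 + (w + 6)/7 = 2 + (6 + w)/7 = 2 + (6/7 + w/7) = 20/7 + w/7)
1/(y(k)*1280 - 7981768) = 1/((20/7 + (⅐)*(-4))*1280 - 7981768) = 1/((20/7 - 4/7)*1280 - 7981768) = 1/((16/7)*1280 - 7981768) = 1/(20480/7 - 7981768) = 1/(-55851896/7) = -7/55851896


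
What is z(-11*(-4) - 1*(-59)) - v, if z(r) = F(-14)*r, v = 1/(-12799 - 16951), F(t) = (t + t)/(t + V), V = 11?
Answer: 85799003/89250 ≈ 961.33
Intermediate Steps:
F(t) = 2*t/(11 + t) (F(t) = (t + t)/(t + 11) = (2*t)/(11 + t) = 2*t/(11 + t))
v = -1/29750 (v = 1/(-29750) = -1/29750 ≈ -3.3613e-5)
z(r) = 28*r/3 (z(r) = (2*(-14)/(11 - 14))*r = (2*(-14)/(-3))*r = (2*(-14)*(-⅓))*r = 28*r/3)
z(-11*(-4) - 1*(-59)) - v = 28*(-11*(-4) - 1*(-59))/3 - 1*(-1/29750) = 28*(44 + 59)/3 + 1/29750 = (28/3)*103 + 1/29750 = 2884/3 + 1/29750 = 85799003/89250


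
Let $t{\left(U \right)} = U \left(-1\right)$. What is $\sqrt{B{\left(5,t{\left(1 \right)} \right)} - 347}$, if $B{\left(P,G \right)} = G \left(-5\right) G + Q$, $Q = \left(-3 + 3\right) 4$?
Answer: $4 i \sqrt{22} \approx 18.762 i$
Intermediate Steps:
$Q = 0$ ($Q = 0 \cdot 4 = 0$)
$t{\left(U \right)} = - U$
$B{\left(P,G \right)} = - 5 G^{2}$ ($B{\left(P,G \right)} = G \left(-5\right) G + 0 = - 5 G G + 0 = - 5 G^{2} + 0 = - 5 G^{2}$)
$\sqrt{B{\left(5,t{\left(1 \right)} \right)} - 347} = \sqrt{- 5 \left(\left(-1\right) 1\right)^{2} - 347} = \sqrt{- 5 \left(-1\right)^{2} - 347} = \sqrt{\left(-5\right) 1 - 347} = \sqrt{-5 - 347} = \sqrt{-352} = 4 i \sqrt{22}$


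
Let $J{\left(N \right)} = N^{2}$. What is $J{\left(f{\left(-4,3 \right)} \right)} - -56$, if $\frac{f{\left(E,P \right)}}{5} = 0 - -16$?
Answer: $6456$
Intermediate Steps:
$f{\left(E,P \right)} = 80$ ($f{\left(E,P \right)} = 5 \left(0 - -16\right) = 5 \left(0 + 16\right) = 5 \cdot 16 = 80$)
$J{\left(f{\left(-4,3 \right)} \right)} - -56 = 80^{2} - -56 = 6400 + 56 = 6456$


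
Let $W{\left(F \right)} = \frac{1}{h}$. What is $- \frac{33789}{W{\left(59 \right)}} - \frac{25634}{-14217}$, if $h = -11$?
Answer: $\frac{754883711}{2031} \approx 3.7168 \cdot 10^{5}$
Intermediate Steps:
$W{\left(F \right)} = - \frac{1}{11}$ ($W{\left(F \right)} = \frac{1}{-11} = - \frac{1}{11}$)
$- \frac{33789}{W{\left(59 \right)}} - \frac{25634}{-14217} = - \frac{33789}{- \frac{1}{11}} - \frac{25634}{-14217} = \left(-33789\right) \left(-11\right) - - \frac{3662}{2031} = 371679 + \frac{3662}{2031} = \frac{754883711}{2031}$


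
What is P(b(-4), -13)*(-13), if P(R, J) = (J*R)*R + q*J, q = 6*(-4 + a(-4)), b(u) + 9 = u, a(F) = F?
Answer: 20449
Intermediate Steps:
b(u) = -9 + u
q = -48 (q = 6*(-4 - 4) = 6*(-8) = -48)
P(R, J) = -48*J + J*R² (P(R, J) = (J*R)*R - 48*J = J*R² - 48*J = -48*J + J*R²)
P(b(-4), -13)*(-13) = -13*(-48 + (-9 - 4)²)*(-13) = -13*(-48 + (-13)²)*(-13) = -13*(-48 + 169)*(-13) = -13*121*(-13) = -1573*(-13) = 20449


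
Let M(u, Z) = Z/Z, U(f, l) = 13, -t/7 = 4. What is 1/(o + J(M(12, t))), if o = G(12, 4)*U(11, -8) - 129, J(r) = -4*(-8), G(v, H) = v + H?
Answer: 1/111 ≈ 0.0090090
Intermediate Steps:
t = -28 (t = -7*4 = -28)
G(v, H) = H + v
M(u, Z) = 1
J(r) = 32
o = 79 (o = (4 + 12)*13 - 129 = 16*13 - 129 = 208 - 129 = 79)
1/(o + J(M(12, t))) = 1/(79 + 32) = 1/111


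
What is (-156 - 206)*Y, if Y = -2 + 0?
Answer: 724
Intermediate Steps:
Y = -2
(-156 - 206)*Y = (-156 - 206)*(-2) = -362*(-2) = 724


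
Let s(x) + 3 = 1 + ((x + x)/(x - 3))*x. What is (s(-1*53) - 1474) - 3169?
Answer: -132869/28 ≈ -4745.3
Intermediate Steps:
s(x) = -2 + 2*x²/(-3 + x) (s(x) = -3 + (1 + ((x + x)/(x - 3))*x) = -3 + (1 + ((2*x)/(-3 + x))*x) = -3 + (1 + (2*x/(-3 + x))*x) = -3 + (1 + 2*x²/(-3 + x)) = -2 + 2*x²/(-3 + x))
(s(-1*53) - 1474) - 3169 = (2*(3 + (-1*53)² - (-1)*53)/(-3 - 1*53) - 1474) - 3169 = (2*(3 + (-53)² - 1*(-53))/(-3 - 53) - 1474) - 3169 = (2*(3 + 2809 + 53)/(-56) - 1474) - 3169 = (2*(-1/56)*2865 - 1474) - 3169 = (-2865/28 - 1474) - 3169 = -44137/28 - 3169 = -132869/28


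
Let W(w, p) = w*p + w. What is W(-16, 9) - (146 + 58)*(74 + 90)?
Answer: -33616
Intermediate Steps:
W(w, p) = w + p*w (W(w, p) = p*w + w = w + p*w)
W(-16, 9) - (146 + 58)*(74 + 90) = -16*(1 + 9) - (146 + 58)*(74 + 90) = -16*10 - 204*164 = -160 - 1*33456 = -160 - 33456 = -33616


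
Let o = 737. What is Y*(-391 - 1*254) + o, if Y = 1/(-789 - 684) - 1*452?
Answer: 143508222/491 ≈ 2.9228e+5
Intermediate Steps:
Y = -665797/1473 (Y = 1/(-1473) - 452 = -1/1473 - 452 = -665797/1473 ≈ -452.00)
Y*(-391 - 1*254) + o = -665797*(-391 - 1*254)/1473 + 737 = -665797*(-391 - 254)/1473 + 737 = -665797/1473*(-645) + 737 = 143146355/491 + 737 = 143508222/491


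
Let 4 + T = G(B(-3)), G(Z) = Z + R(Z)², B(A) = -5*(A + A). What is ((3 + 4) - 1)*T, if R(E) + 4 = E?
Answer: 4212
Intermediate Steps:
R(E) = -4 + E
B(A) = -10*A
G(Z) = Z + (-4 + Z)²
T = 702 (T = -4 + (-10*(-3) + (-4 - 10*(-3))²) = -4 + (30 + (-4 + 30)²) = -4 + (30 + 26²) = -4 + (30 + 676) = -4 + 706 = 702)
((3 + 4) - 1)*T = ((3 + 4) - 1)*702 = (7 - 1)*702 = 6*702 = 4212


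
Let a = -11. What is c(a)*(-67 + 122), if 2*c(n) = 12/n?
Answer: -30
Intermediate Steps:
c(n) = 6/n (c(n) = (12/n)/2 = 6/n)
c(a)*(-67 + 122) = (6/(-11))*(-67 + 122) = (6*(-1/11))*55 = -6/11*55 = -30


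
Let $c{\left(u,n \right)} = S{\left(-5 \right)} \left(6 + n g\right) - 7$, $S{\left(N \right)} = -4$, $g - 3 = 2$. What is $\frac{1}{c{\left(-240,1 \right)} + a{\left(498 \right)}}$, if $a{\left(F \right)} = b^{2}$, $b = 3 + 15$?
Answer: $\frac{1}{273} \approx 0.003663$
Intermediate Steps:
$g = 5$ ($g = 3 + 2 = 5$)
$b = 18$
$a{\left(F \right)} = 324$ ($a{\left(F \right)} = 18^{2} = 324$)
$c{\left(u,n \right)} = -31 - 20 n$ ($c{\left(u,n \right)} = - 4 \left(6 + n 5\right) - 7 = - 4 \left(6 + 5 n\right) - 7 = \left(-24 - 20 n\right) - 7 = -31 - 20 n$)
$\frac{1}{c{\left(-240,1 \right)} + a{\left(498 \right)}} = \frac{1}{\left(-31 - 20\right) + 324} = \frac{1}{-51 + 324} = \frac{1}{273}$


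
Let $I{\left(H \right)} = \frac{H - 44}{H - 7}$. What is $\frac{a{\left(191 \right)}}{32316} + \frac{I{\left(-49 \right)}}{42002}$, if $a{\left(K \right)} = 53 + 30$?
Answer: $\frac{49557671}{19002712848} \approx 0.0026079$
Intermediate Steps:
$I{\left(H \right)} = \frac{-44 + H}{-7 + H}$
$a{\left(K \right)} = 83$
$\frac{a{\left(191 \right)}}{32316} + \frac{I{\left(-49 \right)}}{42002} = \frac{83}{32316} + \frac{\frac{1}{-7 - 49} \left(-44 - 49\right)}{42002} = 83 \cdot \frac{1}{32316} + \frac{1}{-56} \left(-93\right) \frac{1}{42002} = \frac{83}{32316} + \left(- \frac{1}{56}\right) \left(-93\right) \frac{1}{42002} = \frac{83}{32316} + \frac{93}{56} \cdot \frac{1}{42002} = \frac{83}{32316} + \frac{93}{2352112} = \frac{49557671}{19002712848}$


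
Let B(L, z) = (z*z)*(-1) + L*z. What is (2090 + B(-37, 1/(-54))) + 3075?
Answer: 15063137/2916 ≈ 5165.7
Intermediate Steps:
B(L, z) = -z² + L*z (B(L, z) = z²*(-1) + L*z = -z² + L*z)
(2090 + B(-37, 1/(-54))) + 3075 = (2090 + (-37 - 1/(-54))/(-54)) + 3075 = (2090 - (-37 - 1*(-1/54))/54) + 3075 = (2090 - (-37 + 1/54)/54) + 3075 = (2090 - 1/54*(-1997/54)) + 3075 = (2090 + 1997/2916) + 3075 = 6096437/2916 + 3075 = 15063137/2916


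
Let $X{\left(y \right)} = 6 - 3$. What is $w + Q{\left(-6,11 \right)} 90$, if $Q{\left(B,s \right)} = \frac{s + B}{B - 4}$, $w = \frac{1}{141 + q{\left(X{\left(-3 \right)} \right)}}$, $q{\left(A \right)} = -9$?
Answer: $- \frac{5939}{132} \approx -44.992$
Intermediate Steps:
$X{\left(y \right)} = 3$ ($X{\left(y \right)} = 6 - 3 = 3$)
$w = \frac{1}{132}$ ($w = \frac{1}{141 - 9} = \frac{1}{132} \approx 0.0075758$)
$Q{\left(B,s \right)} = \frac{B + s}{-4 + B}$
$w + Q{\left(-6,11 \right)} 90 = \frac{1}{132} + \frac{-6 + 11}{-4 - 6} \cdot 90 = \frac{1}{132} + \frac{1}{-10} \cdot 5 \cdot 90 = \frac{1}{132} + \left(- \frac{1}{10}\right) 5 \cdot 90 = \frac{1}{132} - 45 = - \frac{5939}{132}$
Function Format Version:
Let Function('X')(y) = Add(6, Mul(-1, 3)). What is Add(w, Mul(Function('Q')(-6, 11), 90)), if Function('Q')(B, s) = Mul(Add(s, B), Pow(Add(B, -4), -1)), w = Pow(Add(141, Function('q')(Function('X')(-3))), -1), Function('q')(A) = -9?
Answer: Rational(-5939, 132) ≈ -44.992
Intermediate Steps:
Function('X')(y) = 3 (Function('X')(y) = Add(6, -3) = 3)
w = Rational(1, 132) (w = Pow(Add(141, -9), -1) = Pow(132, -1) = Rational(1, 132) ≈ 0.0075758)
Function('Q')(B, s) = Mul(Pow(Add(-4, B), -1), Add(B, s)) (Function('Q')(B, s) = Mul(Add(B, s), Pow(Add(-4, B), -1)) = Mul(Pow(Add(-4, B), -1), Add(B, s)))
Add(w, Mul(Function('Q')(-6, 11), 90)) = Add(Rational(1, 132), Mul(Mul(Pow(Add(-4, -6), -1), Add(-6, 11)), 90)) = Add(Rational(1, 132), Mul(Mul(Pow(-10, -1), 5), 90)) = Add(Rational(1, 132), Mul(Mul(Rational(-1, 10), 5), 90)) = Add(Rational(1, 132), Mul(Rational(-1, 2), 90)) = Add(Rational(1, 132), -45) = Rational(-5939, 132)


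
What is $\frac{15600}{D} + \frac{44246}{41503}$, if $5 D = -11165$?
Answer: $- \frac{7125266}{1203587} \approx -5.92$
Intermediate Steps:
$D = -2233$ ($D = \frac{1}{5} \left(-11165\right) = -2233$)
$\frac{15600}{D} + \frac{44246}{41503} = \frac{15600}{-2233} + \frac{44246}{41503} = 15600 \left(- \frac{1}{2233}\right) + 44246 \cdot \frac{1}{41503} = - \frac{15600}{2233} + \frac{44246}{41503} = - \frac{7125266}{1203587}$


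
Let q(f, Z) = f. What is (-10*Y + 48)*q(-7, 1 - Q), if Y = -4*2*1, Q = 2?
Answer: -896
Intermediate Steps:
Y = -8 (Y = -8*1 = -8)
(-10*Y + 48)*q(-7, 1 - Q) = (-10*(-8) + 48)*(-7) = (80 + 48)*(-7) = 128*(-7) = -896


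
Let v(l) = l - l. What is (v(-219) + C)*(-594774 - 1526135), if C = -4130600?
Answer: 8760626715400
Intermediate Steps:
v(l) = 0
(v(-219) + C)*(-594774 - 1526135) = (0 - 4130600)*(-594774 - 1526135) = -4130600*(-2120909) = 8760626715400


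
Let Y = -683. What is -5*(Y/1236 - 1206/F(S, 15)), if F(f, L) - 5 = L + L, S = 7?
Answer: 1514521/8652 ≈ 175.05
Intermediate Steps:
F(f, L) = 5 + 2*L (F(f, L) = 5 + (L + L) = 5 + 2*L)
-5*(Y/1236 - 1206/F(S, 15)) = -5*(-683/1236 - 1206/(5 + 2*15)) = -5*(-683*1/1236 - 1206/(5 + 30)) = -5*(-683/1236 - 1206/35) = -5*(-1514521/43260) = 1514521/8652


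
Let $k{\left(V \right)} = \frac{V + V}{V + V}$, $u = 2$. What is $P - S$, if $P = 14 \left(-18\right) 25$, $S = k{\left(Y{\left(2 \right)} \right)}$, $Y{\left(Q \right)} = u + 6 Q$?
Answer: $-6301$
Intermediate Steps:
$Y{\left(Q \right)} = 2 + 6 Q$
$k{\left(V \right)} = 1$ ($k{\left(V \right)} = \frac{2 V}{2 V} = 2 V \frac{1}{2 V} = 1$)
$S = 1$
$P = -6300$ ($P = \left(-252\right) 25 = -6300$)
$P - S = -6300 - 1 = -6301$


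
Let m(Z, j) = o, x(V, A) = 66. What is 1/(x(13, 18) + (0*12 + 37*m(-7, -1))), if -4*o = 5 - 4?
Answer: 4/227 ≈ 0.017621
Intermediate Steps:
o = -¼ (o = -(5 - 4)/4 = -¼*1 = -¼ ≈ -0.25000)
m(Z, j) = -¼
1/(x(13, 18) + (0*12 + 37*m(-7, -1))) = 1/(66 + (0*12 + 37*(-¼))) = 1/(66 + (0 - 37/4)) = 1/(66 - 37/4) = 1/(227/4) = 4/227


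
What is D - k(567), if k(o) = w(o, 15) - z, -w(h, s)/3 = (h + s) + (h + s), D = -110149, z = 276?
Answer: -106381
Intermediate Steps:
w(h, s) = -6*h - 6*s (w(h, s) = -3*((h + s) + (h + s)) = -3*(2*h + 2*s) = -6*h - 6*s)
k(o) = -366 - 6*o (k(o) = (-6*o - 6*15) - 1*276 = (-6*o - 90) - 276 = (-90 - 6*o) - 276 = -366 - 6*o)
D - k(567) = -110149 - (-366 - 6*567) = -110149 - (-366 - 3402) = -110149 - 1*(-3768) = -110149 + 3768 = -106381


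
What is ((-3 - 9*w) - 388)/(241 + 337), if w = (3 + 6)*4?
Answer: -715/578 ≈ -1.2370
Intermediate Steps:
w = 36 (w = 9*4 = 36)
((-3 - 9*w) - 388)/(241 + 337) = ((-3 - 9*36) - 388)/(241 + 337) = ((-3 - 324) - 388)/578 = (-327 - 388)*(1/578) = -715*1/578 = -715/578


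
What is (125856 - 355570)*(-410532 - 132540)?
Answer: 124751241408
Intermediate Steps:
(125856 - 355570)*(-410532 - 132540) = -229714*(-543072) = 124751241408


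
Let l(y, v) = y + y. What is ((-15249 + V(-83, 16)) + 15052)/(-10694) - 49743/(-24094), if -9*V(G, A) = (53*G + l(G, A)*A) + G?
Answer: 1164575117/579737781 ≈ 2.0088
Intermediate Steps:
l(y, v) = 2*y
V(G, A) = -6*G - 2*A*G/9 (V(G, A) = -((53*G + (2*G)*A) + G)/9 = -((53*G + 2*A*G) + G)/9 = -(54*G + 2*A*G)/9 = -6*G - 2*A*G/9)
((-15249 + V(-83, 16)) + 15052)/(-10694) - 49743/(-24094) = ((-15249 + (2/9)*(-83)*(-27 - 1*16)) + 15052)/(-10694) - 49743/(-24094) = ((-15249 + (2/9)*(-83)*(-27 - 16)) + 15052)*(-1/10694) - 49743*(-1/24094) = ((-15249 + (2/9)*(-83)*(-43)) + 15052)*(-1/10694) + 49743/24094 = ((-15249 + 7138/9) + 15052)*(-1/10694) + 49743/24094 = (-130103/9 + 15052)*(-1/10694) + 49743/24094 = (5365/9)*(-1/10694) + 49743/24094 = -5365/96246 + 49743/24094 = 1164575117/579737781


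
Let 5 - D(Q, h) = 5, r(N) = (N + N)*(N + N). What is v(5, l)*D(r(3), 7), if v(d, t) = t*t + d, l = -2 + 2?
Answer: 0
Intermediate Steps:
r(N) = 4*N² (r(N) = (2*N)*(2*N) = 4*N²)
D(Q, h) = 0 (D(Q, h) = 5 - 1*5 = 5 - 5 = 0)
l = 0
v(d, t) = d + t² (v(d, t) = t² + d = d + t²)
v(5, l)*D(r(3), 7) = (5 + 0²)*0 = (5 + 0)*0 = 5*0 = 0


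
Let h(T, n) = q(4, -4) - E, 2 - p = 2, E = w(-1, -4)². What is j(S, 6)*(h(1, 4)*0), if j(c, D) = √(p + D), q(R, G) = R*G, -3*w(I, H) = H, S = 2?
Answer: 0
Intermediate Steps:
w(I, H) = -H/3
q(R, G) = G*R
E = 16/9 (E = (-⅓*(-4))² = (4/3)² = 16/9 ≈ 1.7778)
p = 0 (p = 2 - 1*2 = 2 - 2 = 0)
h(T, n) = -160/9 (h(T, n) = -4*4 - 1*16/9 = -16 - 16/9 = -160/9)
j(c, D) = √D (j(c, D) = √(0 + D) = √D)
j(S, 6)*(h(1, 4)*0) = √6*(-160/9*0) = √6*0 = 0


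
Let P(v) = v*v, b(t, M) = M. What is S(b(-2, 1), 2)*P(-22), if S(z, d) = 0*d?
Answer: 0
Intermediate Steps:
S(z, d) = 0
P(v) = v²
S(b(-2, 1), 2)*P(-22) = 0*(-22)² = 0*484 = 0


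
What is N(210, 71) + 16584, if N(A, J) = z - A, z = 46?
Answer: 16420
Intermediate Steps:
N(A, J) = 46 - A
N(210, 71) + 16584 = (46 - 1*210) + 16584 = (46 - 210) + 16584 = -164 + 16584 = 16420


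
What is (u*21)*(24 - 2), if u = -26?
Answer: -12012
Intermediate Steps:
(u*21)*(24 - 2) = (-26*21)*(24 - 2) = -546*22 = -12012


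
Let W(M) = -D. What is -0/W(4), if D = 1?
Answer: 0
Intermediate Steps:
W(M) = -1 (W(M) = -1*1 = -1)
-0/W(4) = -0/(-1) = -0*(-1) = -82*0 = 0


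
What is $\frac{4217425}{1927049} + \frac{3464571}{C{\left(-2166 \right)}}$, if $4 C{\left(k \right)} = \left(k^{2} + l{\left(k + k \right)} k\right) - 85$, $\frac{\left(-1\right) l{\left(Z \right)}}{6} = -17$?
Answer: $\frac{45559755265991}{8614947709411} \approx 5.2885$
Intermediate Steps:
$l{\left(Z \right)} = 102$ ($l{\left(Z \right)} = \left(-6\right) \left(-17\right) = 102$)
$C{\left(k \right)} = - \frac{85}{4} + \frac{k^{2}}{4} + \frac{51 k}{2}$ ($C{\left(k \right)} = \frac{\left(k^{2} + 102 k\right) - 85}{4} = \frac{-85 + k^{2} + 102 k}{4} = - \frac{85}{4} + \frac{k^{2}}{4} + \frac{51 k}{2}$)
$\frac{4217425}{1927049} + \frac{3464571}{C{\left(-2166 \right)}} = \frac{4217425}{1927049} + \frac{3464571}{- \frac{85}{4} + \frac{\left(-2166\right)^{2}}{4} + \frac{51}{2} \left(-2166\right)} = 4217425 \cdot \frac{1}{1927049} + \frac{3464571}{- \frac{85}{4} + \frac{1}{4} \cdot 4691556 - 55233} = \frac{4217425}{1927049} + \frac{3464571}{- \frac{85}{4} + 1172889 - 55233} = \frac{4217425}{1927049} + \frac{3464571}{\frac{4470539}{4}} = \frac{4217425}{1927049} + 3464571 \cdot \frac{4}{4470539} = \frac{4217425}{1927049} + \frac{13858284}{4470539} = \frac{45559755265991}{8614947709411}$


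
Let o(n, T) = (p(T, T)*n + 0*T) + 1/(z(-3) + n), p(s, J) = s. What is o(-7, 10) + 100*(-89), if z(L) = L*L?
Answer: -17939/2 ≈ -8969.5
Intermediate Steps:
z(L) = L**2
o(n, T) = 1/(9 + n) + T*n (o(n, T) = (T*n + 0*T) + 1/((-3)**2 + n) = (T*n + 0) + 1/(9 + n) = T*n + 1/(9 + n) = 1/(9 + n) + T*n)
o(-7, 10) + 100*(-89) = (1 + 10*(-7)**2 + 9*10*(-7))/(9 - 7) + 100*(-89) = (1 + 10*49 - 630)/2 - 8900 = (1 + 490 - 630)/2 - 8900 = (1/2)*(-139) - 8900 = -139/2 - 8900 = -17939/2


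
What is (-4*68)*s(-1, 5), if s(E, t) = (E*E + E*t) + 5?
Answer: -272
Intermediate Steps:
s(E, t) = 5 + E² + E*t (s(E, t) = (E² + E*t) + 5 = 5 + E² + E*t)
(-4*68)*s(-1, 5) = (-4*68)*(5 + (-1)² - 1*5) = -272*(5 + 1 - 5) = -272*1 = -272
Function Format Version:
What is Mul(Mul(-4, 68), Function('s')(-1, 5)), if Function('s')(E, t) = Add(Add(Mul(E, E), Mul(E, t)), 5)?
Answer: -272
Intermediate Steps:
Function('s')(E, t) = Add(5, Pow(E, 2), Mul(E, t)) (Function('s')(E, t) = Add(Add(Pow(E, 2), Mul(E, t)), 5) = Add(5, Pow(E, 2), Mul(E, t)))
Mul(Mul(-4, 68), Function('s')(-1, 5)) = Mul(Mul(-4, 68), Add(5, Pow(-1, 2), Mul(-1, 5))) = Mul(-272, Add(5, 1, -5)) = Mul(-272, 1) = -272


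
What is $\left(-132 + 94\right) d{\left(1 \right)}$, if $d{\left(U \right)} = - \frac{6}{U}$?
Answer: $228$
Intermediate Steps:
$\left(-132 + 94\right) d{\left(1 \right)} = \left(-132 + 94\right) \left(- \frac{6}{1}\right) = - 38 \left(\left(-6\right) 1\right) = \left(-38\right) \left(-6\right) = 228$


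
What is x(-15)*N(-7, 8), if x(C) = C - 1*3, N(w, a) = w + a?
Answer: -18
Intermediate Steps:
N(w, a) = a + w
x(C) = -3 + C (x(C) = C - 3 = -3 + C)
x(-15)*N(-7, 8) = (-3 - 15)*(8 - 7) = -18*1 = -18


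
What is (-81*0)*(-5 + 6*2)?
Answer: 0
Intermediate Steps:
(-81*0)*(-5 + 6*2) = 0*(-5 + 12) = 0*7 = 0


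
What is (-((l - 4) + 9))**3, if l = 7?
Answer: -1728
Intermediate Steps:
(-((l - 4) + 9))**3 = (-((7 - 4) + 9))**3 = (-(3 + 9))**3 = (-1*12)**3 = (-12)**3 = -1728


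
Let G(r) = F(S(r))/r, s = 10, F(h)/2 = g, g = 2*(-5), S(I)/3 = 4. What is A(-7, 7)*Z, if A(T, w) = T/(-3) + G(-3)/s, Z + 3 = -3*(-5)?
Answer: 36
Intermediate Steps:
S(I) = 12 (S(I) = 3*4 = 12)
g = -10
F(h) = -20 (F(h) = 2*(-10) = -20)
G(r) = -20/r
Z = 12 (Z = -3 - 3*(-5) = -3 + 15 = 12)
A(T, w) = 2/3 - T/3 (A(T, w) = T/(-3) - 20/(-3)/10 = T*(-1/3) - 20*(-1/3)*(1/10) = -T/3 + (20/3)*(1/10) = -T/3 + 2/3 = 2/3 - T/3)
A(-7, 7)*Z = (2/3 - 1/3*(-7))*12 = (2/3 + 7/3)*12 = 3*12 = 36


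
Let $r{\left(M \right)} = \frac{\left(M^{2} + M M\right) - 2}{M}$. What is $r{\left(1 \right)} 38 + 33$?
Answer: $33$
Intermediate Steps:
$r{\left(M \right)} = \frac{-2 + 2 M^{2}}{M}$ ($r{\left(M \right)} = \frac{\left(M^{2} + M^{2}\right) - 2}{M} = \frac{2 M^{2} - 2}{M} = \frac{-2 + 2 M^{2}}{M}$)
$r{\left(1 \right)} 38 + 33 = \left(- \frac{2}{1} + 2 \cdot 1\right) 38 + 33 = \left(\left(-2\right) 1 + 2\right) 38 + 33 = \left(-2 + 2\right) 38 + 33 = 0 \cdot 38 + 33 = 0 + 33 = 33$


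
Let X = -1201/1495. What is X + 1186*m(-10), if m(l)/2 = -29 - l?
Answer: -67377861/1495 ≈ -45069.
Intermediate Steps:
m(l) = -58 - 2*l (m(l) = 2*(-29 - l) = -58 - 2*l)
X = -1201/1495 (X = -1201*1/1495 = -1201/1495 ≈ -0.80334)
X + 1186*m(-10) = -1201/1495 + 1186*(-58 - 2*(-10)) = -1201/1495 + 1186*(-58 + 20) = -1201/1495 + 1186*(-38) = -1201/1495 - 45068 = -67377861/1495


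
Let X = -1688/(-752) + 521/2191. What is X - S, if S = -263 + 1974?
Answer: -351876019/205954 ≈ -1708.5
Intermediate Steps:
X = 511275/205954 (X = -1688*(-1/752) + 521*(1/2191) = 211/94 + 521/2191 = 511275/205954 ≈ 2.4825)
S = 1711
X - S = 511275/205954 - 1*1711 = 511275/205954 - 1711 = -351876019/205954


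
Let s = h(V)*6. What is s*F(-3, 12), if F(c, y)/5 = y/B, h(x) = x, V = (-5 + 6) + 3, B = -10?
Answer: -144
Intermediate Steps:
V = 4 (V = 1 + 3 = 4)
F(c, y) = -y/2 (F(c, y) = 5*(y/(-10)) = 5*(y*(-⅒)) = 5*(-y/10) = -y/2)
s = 24 (s = 4*6 = 24)
s*F(-3, 12) = 24*(-½*12) = 24*(-6) = -144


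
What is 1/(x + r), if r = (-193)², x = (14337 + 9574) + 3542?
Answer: 1/64702 ≈ 1.5455e-5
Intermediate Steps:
x = 27453 (x = 23911 + 3542 = 27453)
r = 37249
1/(x + r) = 1/(27453 + 37249) = 1/64702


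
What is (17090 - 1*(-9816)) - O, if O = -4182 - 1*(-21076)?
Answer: 10012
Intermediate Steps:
O = 16894 (O = -4182 + 21076 = 16894)
(17090 - 1*(-9816)) - O = (17090 - 1*(-9816)) - 1*16894 = (17090 + 9816) - 16894 = 26906 - 16894 = 10012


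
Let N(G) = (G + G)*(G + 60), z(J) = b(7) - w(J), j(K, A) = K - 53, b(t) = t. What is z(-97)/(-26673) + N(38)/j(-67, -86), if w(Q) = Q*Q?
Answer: -8230511/133365 ≈ -61.714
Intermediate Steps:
w(Q) = Q²
j(K, A) = -53 + K
z(J) = 7 - J²
N(G) = 2*G*(60 + G) (N(G) = (2*G)*(60 + G) = 2*G*(60 + G))
z(-97)/(-26673) + N(38)/j(-67, -86) = (7 - 1*(-97)²)/(-26673) + (2*38*(60 + 38))/(-53 - 67) = (7 - 1*9409)*(-1/26673) + (2*38*98)/(-120) = (7 - 9409)*(-1/26673) + 7448*(-1/120) = -9402*(-1/26673) - 931/15 = 3134/8891 - 931/15 = -8230511/133365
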